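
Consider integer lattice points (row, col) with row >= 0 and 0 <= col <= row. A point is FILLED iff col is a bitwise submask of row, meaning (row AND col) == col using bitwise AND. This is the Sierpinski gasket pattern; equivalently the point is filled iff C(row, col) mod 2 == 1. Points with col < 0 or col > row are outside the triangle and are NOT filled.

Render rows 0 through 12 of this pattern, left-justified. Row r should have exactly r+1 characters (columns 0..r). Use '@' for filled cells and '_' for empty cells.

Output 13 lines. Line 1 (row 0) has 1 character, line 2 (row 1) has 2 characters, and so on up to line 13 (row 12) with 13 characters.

r0=0: @
r1=1: @@
r2=10: @_@
r3=11: @@@@
r4=100: @___@
r5=101: @@__@@
r6=110: @_@_@_@
r7=111: @@@@@@@@
r8=1000: @_______@
r9=1001: @@______@@
r10=1010: @_@_____@_@
r11=1011: @@@@____@@@@
r12=1100: @___@___@___@

Answer: @
@@
@_@
@@@@
@___@
@@__@@
@_@_@_@
@@@@@@@@
@_______@
@@______@@
@_@_____@_@
@@@@____@@@@
@___@___@___@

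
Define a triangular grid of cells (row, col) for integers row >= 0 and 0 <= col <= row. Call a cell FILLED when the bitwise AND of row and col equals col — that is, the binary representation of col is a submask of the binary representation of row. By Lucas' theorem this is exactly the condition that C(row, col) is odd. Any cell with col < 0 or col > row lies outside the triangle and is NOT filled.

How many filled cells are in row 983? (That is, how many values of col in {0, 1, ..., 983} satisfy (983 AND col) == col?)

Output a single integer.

983 in binary = 1111010111
popcount(983) = number of 1-bits in 1111010111 = 8
A col c satisfies (983 AND c) == c iff every set bit of c is also set in 983; each of the 8 set bits of 983 can independently be on or off in c.
count = 2^8 = 256

Answer: 256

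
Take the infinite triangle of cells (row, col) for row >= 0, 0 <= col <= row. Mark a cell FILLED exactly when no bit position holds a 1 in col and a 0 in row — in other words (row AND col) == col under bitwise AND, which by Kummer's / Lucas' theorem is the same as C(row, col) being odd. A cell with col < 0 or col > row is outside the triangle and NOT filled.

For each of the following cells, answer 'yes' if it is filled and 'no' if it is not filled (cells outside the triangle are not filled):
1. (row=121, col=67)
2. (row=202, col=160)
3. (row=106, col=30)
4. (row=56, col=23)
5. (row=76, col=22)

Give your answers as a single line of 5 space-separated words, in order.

Answer: no no no no no

Derivation:
(121,67): row=0b1111001, col=0b1000011, row AND col = 0b1000001 = 65; 65 != 67 -> empty
(202,160): row=0b11001010, col=0b10100000, row AND col = 0b10000000 = 128; 128 != 160 -> empty
(106,30): row=0b1101010, col=0b11110, row AND col = 0b1010 = 10; 10 != 30 -> empty
(56,23): row=0b111000, col=0b10111, row AND col = 0b10000 = 16; 16 != 23 -> empty
(76,22): row=0b1001100, col=0b10110, row AND col = 0b100 = 4; 4 != 22 -> empty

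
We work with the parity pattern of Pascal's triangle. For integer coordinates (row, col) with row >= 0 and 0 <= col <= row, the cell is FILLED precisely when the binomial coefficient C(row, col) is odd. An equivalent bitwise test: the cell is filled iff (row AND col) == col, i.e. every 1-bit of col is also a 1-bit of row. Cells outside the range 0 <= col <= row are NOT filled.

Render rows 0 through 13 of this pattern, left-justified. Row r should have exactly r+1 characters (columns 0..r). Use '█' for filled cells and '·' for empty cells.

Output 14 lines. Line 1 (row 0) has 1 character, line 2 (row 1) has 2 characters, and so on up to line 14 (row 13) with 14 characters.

Answer: █
██
█·█
████
█···█
██··██
█·█·█·█
████████
█·······█
██······██
█·█·····█·█
████····████
█···█···█···█
██··██··██··██

Derivation:
r0=0: █
r1=1: ██
r2=10: █·█
r3=11: ████
r4=100: █···█
r5=101: ██··██
r6=110: █·█·█·█
r7=111: ████████
r8=1000: █·······█
r9=1001: ██······██
r10=1010: █·█·····█·█
r11=1011: ████····████
r12=1100: █···█···█···█
r13=1101: ██··██··██··██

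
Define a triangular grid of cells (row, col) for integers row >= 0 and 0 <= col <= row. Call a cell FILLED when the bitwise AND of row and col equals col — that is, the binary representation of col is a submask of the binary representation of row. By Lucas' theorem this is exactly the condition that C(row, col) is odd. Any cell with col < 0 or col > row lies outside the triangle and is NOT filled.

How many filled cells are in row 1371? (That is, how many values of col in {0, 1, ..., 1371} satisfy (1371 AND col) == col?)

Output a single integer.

1371 in binary = 10101011011
popcount(1371) = number of 1-bits in 10101011011 = 7
A col c satisfies (1371 AND c) == c iff every set bit of c is also set in 1371; each of the 7 set bits of 1371 can independently be on or off in c.
count = 2^7 = 128

Answer: 128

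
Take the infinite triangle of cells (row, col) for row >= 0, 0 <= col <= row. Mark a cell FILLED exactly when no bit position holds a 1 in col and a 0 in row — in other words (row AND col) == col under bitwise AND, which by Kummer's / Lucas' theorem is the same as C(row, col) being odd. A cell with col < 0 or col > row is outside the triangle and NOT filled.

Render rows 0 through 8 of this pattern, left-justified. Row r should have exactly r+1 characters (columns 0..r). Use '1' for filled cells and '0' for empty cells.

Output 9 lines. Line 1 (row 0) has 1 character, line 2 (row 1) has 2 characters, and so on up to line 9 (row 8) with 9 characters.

Answer: 1
11
101
1111
10001
110011
1010101
11111111
100000001

Derivation:
r0=0: 1
r1=1: 11
r2=10: 101
r3=11: 1111
r4=100: 10001
r5=101: 110011
r6=110: 1010101
r7=111: 11111111
r8=1000: 100000001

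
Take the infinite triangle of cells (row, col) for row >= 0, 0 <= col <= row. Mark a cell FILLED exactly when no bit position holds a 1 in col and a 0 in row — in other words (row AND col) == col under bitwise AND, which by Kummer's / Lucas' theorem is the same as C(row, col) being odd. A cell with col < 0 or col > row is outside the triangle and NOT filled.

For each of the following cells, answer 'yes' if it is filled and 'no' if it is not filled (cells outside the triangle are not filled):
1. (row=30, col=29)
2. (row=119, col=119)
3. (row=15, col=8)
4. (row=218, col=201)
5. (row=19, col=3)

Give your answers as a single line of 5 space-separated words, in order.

(30,29): row=0b11110, col=0b11101, row AND col = 0b11100 = 28; 28 != 29 -> empty
(119,119): row=0b1110111, col=0b1110111, row AND col = 0b1110111 = 119; 119 == 119 -> filled
(15,8): row=0b1111, col=0b1000, row AND col = 0b1000 = 8; 8 == 8 -> filled
(218,201): row=0b11011010, col=0b11001001, row AND col = 0b11001000 = 200; 200 != 201 -> empty
(19,3): row=0b10011, col=0b11, row AND col = 0b11 = 3; 3 == 3 -> filled

Answer: no yes yes no yes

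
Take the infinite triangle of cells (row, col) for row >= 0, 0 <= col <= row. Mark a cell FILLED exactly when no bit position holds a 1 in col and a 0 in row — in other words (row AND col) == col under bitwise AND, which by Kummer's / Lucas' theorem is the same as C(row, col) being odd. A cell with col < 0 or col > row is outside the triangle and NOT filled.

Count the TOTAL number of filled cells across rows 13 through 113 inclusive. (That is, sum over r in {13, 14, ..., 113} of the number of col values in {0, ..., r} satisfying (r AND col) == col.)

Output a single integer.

r13=1101 pc3: +8 =8
r14=1110 pc3: +8 =16
r15=1111 pc4: +16 =32
r16=10000 pc1: +2 =34
r17=10001 pc2: +4 =38
r18=10010 pc2: +4 =42
r19=10011 pc3: +8 =50
r20=10100 pc2: +4 =54
r21=10101 pc3: +8 =62
r22=10110 pc3: +8 =70
r23=10111 pc4: +16 =86
r24=11000 pc2: +4 =90
r25=11001 pc3: +8 =98
r26=11010 pc3: +8 =106
r27=11011 pc4: +16 =122
r28=11100 pc3: +8 =130
r29=11101 pc4: +16 =146
r30=11110 pc4: +16 =162
r31=11111 pc5: +32 =194
r32=100000 pc1: +2 =196
r33=100001 pc2: +4 =200
r34=100010 pc2: +4 =204
r35=100011 pc3: +8 =212
r36=100100 pc2: +4 =216
r37=100101 pc3: +8 =224
r38=100110 pc3: +8 =232
r39=100111 pc4: +16 =248
r40=101000 pc2: +4 =252
r41=101001 pc3: +8 =260
r42=101010 pc3: +8 =268
r43=101011 pc4: +16 =284
r44=101100 pc3: +8 =292
r45=101101 pc4: +16 =308
r46=101110 pc4: +16 =324
r47=101111 pc5: +32 =356
r48=110000 pc2: +4 =360
r49=110001 pc3: +8 =368
r50=110010 pc3: +8 =376
r51=110011 pc4: +16 =392
r52=110100 pc3: +8 =400
r53=110101 pc4: +16 =416
r54=110110 pc4: +16 =432
r55=110111 pc5: +32 =464
r56=111000 pc3: +8 =472
r57=111001 pc4: +16 =488
r58=111010 pc4: +16 =504
r59=111011 pc5: +32 =536
r60=111100 pc4: +16 =552
r61=111101 pc5: +32 =584
r62=111110 pc5: +32 =616
r63=111111 pc6: +64 =680
r64=1000000 pc1: +2 =682
r65=1000001 pc2: +4 =686
r66=1000010 pc2: +4 =690
r67=1000011 pc3: +8 =698
r68=1000100 pc2: +4 =702
r69=1000101 pc3: +8 =710
r70=1000110 pc3: +8 =718
r71=1000111 pc4: +16 =734
r72=1001000 pc2: +4 =738
r73=1001001 pc3: +8 =746
r74=1001010 pc3: +8 =754
r75=1001011 pc4: +16 =770
r76=1001100 pc3: +8 =778
r77=1001101 pc4: +16 =794
r78=1001110 pc4: +16 =810
r79=1001111 pc5: +32 =842
r80=1010000 pc2: +4 =846
r81=1010001 pc3: +8 =854
r82=1010010 pc3: +8 =862
r83=1010011 pc4: +16 =878
r84=1010100 pc3: +8 =886
r85=1010101 pc4: +16 =902
r86=1010110 pc4: +16 =918
r87=1010111 pc5: +32 =950
r88=1011000 pc3: +8 =958
r89=1011001 pc4: +16 =974
r90=1011010 pc4: +16 =990
r91=1011011 pc5: +32 =1022
r92=1011100 pc4: +16 =1038
r93=1011101 pc5: +32 =1070
r94=1011110 pc5: +32 =1102
r95=1011111 pc6: +64 =1166
r96=1100000 pc2: +4 =1170
r97=1100001 pc3: +8 =1178
r98=1100010 pc3: +8 =1186
r99=1100011 pc4: +16 =1202
r100=1100100 pc3: +8 =1210
r101=1100101 pc4: +16 =1226
r102=1100110 pc4: +16 =1242
r103=1100111 pc5: +32 =1274
r104=1101000 pc3: +8 =1282
r105=1101001 pc4: +16 =1298
r106=1101010 pc4: +16 =1314
r107=1101011 pc5: +32 =1346
r108=1101100 pc4: +16 =1362
r109=1101101 pc5: +32 =1394
r110=1101110 pc5: +32 =1426
r111=1101111 pc6: +64 =1490
r112=1110000 pc3: +8 =1498
r113=1110001 pc4: +16 =1514

Answer: 1514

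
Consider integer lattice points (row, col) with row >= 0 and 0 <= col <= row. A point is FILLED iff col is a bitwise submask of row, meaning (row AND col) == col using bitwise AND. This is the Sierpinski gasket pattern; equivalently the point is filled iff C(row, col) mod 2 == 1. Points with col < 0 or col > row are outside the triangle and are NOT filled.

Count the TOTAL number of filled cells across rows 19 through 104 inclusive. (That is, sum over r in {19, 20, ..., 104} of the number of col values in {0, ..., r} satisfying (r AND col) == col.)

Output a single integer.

Answer: 1240

Derivation:
r19=10011 pc3: +8 =8
r20=10100 pc2: +4 =12
r21=10101 pc3: +8 =20
r22=10110 pc3: +8 =28
r23=10111 pc4: +16 =44
r24=11000 pc2: +4 =48
r25=11001 pc3: +8 =56
r26=11010 pc3: +8 =64
r27=11011 pc4: +16 =80
r28=11100 pc3: +8 =88
r29=11101 pc4: +16 =104
r30=11110 pc4: +16 =120
r31=11111 pc5: +32 =152
r32=100000 pc1: +2 =154
r33=100001 pc2: +4 =158
r34=100010 pc2: +4 =162
r35=100011 pc3: +8 =170
r36=100100 pc2: +4 =174
r37=100101 pc3: +8 =182
r38=100110 pc3: +8 =190
r39=100111 pc4: +16 =206
r40=101000 pc2: +4 =210
r41=101001 pc3: +8 =218
r42=101010 pc3: +8 =226
r43=101011 pc4: +16 =242
r44=101100 pc3: +8 =250
r45=101101 pc4: +16 =266
r46=101110 pc4: +16 =282
r47=101111 pc5: +32 =314
r48=110000 pc2: +4 =318
r49=110001 pc3: +8 =326
r50=110010 pc3: +8 =334
r51=110011 pc4: +16 =350
r52=110100 pc3: +8 =358
r53=110101 pc4: +16 =374
r54=110110 pc4: +16 =390
r55=110111 pc5: +32 =422
r56=111000 pc3: +8 =430
r57=111001 pc4: +16 =446
r58=111010 pc4: +16 =462
r59=111011 pc5: +32 =494
r60=111100 pc4: +16 =510
r61=111101 pc5: +32 =542
r62=111110 pc5: +32 =574
r63=111111 pc6: +64 =638
r64=1000000 pc1: +2 =640
r65=1000001 pc2: +4 =644
r66=1000010 pc2: +4 =648
r67=1000011 pc3: +8 =656
r68=1000100 pc2: +4 =660
r69=1000101 pc3: +8 =668
r70=1000110 pc3: +8 =676
r71=1000111 pc4: +16 =692
r72=1001000 pc2: +4 =696
r73=1001001 pc3: +8 =704
r74=1001010 pc3: +8 =712
r75=1001011 pc4: +16 =728
r76=1001100 pc3: +8 =736
r77=1001101 pc4: +16 =752
r78=1001110 pc4: +16 =768
r79=1001111 pc5: +32 =800
r80=1010000 pc2: +4 =804
r81=1010001 pc3: +8 =812
r82=1010010 pc3: +8 =820
r83=1010011 pc4: +16 =836
r84=1010100 pc3: +8 =844
r85=1010101 pc4: +16 =860
r86=1010110 pc4: +16 =876
r87=1010111 pc5: +32 =908
r88=1011000 pc3: +8 =916
r89=1011001 pc4: +16 =932
r90=1011010 pc4: +16 =948
r91=1011011 pc5: +32 =980
r92=1011100 pc4: +16 =996
r93=1011101 pc5: +32 =1028
r94=1011110 pc5: +32 =1060
r95=1011111 pc6: +64 =1124
r96=1100000 pc2: +4 =1128
r97=1100001 pc3: +8 =1136
r98=1100010 pc3: +8 =1144
r99=1100011 pc4: +16 =1160
r100=1100100 pc3: +8 =1168
r101=1100101 pc4: +16 =1184
r102=1100110 pc4: +16 =1200
r103=1100111 pc5: +32 =1232
r104=1101000 pc3: +8 =1240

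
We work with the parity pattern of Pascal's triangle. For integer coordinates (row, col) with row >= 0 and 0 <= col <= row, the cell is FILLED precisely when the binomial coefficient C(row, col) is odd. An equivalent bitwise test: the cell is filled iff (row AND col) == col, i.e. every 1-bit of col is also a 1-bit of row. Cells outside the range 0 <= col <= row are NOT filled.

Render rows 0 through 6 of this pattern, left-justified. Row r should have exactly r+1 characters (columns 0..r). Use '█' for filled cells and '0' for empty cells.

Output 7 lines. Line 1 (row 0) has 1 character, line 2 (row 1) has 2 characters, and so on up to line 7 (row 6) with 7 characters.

r0=0: █
r1=1: ██
r2=10: █0█
r3=11: ████
r4=100: █000█
r5=101: ██00██
r6=110: █0█0█0█

Answer: █
██
█0█
████
█000█
██00██
█0█0█0█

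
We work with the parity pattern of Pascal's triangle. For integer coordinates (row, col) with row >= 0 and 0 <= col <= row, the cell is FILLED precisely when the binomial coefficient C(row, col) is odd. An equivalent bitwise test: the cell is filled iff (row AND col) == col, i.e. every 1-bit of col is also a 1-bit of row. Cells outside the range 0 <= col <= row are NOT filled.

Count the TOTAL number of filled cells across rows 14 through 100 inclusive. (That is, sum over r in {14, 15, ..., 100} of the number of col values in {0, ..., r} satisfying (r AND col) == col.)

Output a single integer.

Answer: 1202

Derivation:
r14=1110 pc3: +8 =8
r15=1111 pc4: +16 =24
r16=10000 pc1: +2 =26
r17=10001 pc2: +4 =30
r18=10010 pc2: +4 =34
r19=10011 pc3: +8 =42
r20=10100 pc2: +4 =46
r21=10101 pc3: +8 =54
r22=10110 pc3: +8 =62
r23=10111 pc4: +16 =78
r24=11000 pc2: +4 =82
r25=11001 pc3: +8 =90
r26=11010 pc3: +8 =98
r27=11011 pc4: +16 =114
r28=11100 pc3: +8 =122
r29=11101 pc4: +16 =138
r30=11110 pc4: +16 =154
r31=11111 pc5: +32 =186
r32=100000 pc1: +2 =188
r33=100001 pc2: +4 =192
r34=100010 pc2: +4 =196
r35=100011 pc3: +8 =204
r36=100100 pc2: +4 =208
r37=100101 pc3: +8 =216
r38=100110 pc3: +8 =224
r39=100111 pc4: +16 =240
r40=101000 pc2: +4 =244
r41=101001 pc3: +8 =252
r42=101010 pc3: +8 =260
r43=101011 pc4: +16 =276
r44=101100 pc3: +8 =284
r45=101101 pc4: +16 =300
r46=101110 pc4: +16 =316
r47=101111 pc5: +32 =348
r48=110000 pc2: +4 =352
r49=110001 pc3: +8 =360
r50=110010 pc3: +8 =368
r51=110011 pc4: +16 =384
r52=110100 pc3: +8 =392
r53=110101 pc4: +16 =408
r54=110110 pc4: +16 =424
r55=110111 pc5: +32 =456
r56=111000 pc3: +8 =464
r57=111001 pc4: +16 =480
r58=111010 pc4: +16 =496
r59=111011 pc5: +32 =528
r60=111100 pc4: +16 =544
r61=111101 pc5: +32 =576
r62=111110 pc5: +32 =608
r63=111111 pc6: +64 =672
r64=1000000 pc1: +2 =674
r65=1000001 pc2: +4 =678
r66=1000010 pc2: +4 =682
r67=1000011 pc3: +8 =690
r68=1000100 pc2: +4 =694
r69=1000101 pc3: +8 =702
r70=1000110 pc3: +8 =710
r71=1000111 pc4: +16 =726
r72=1001000 pc2: +4 =730
r73=1001001 pc3: +8 =738
r74=1001010 pc3: +8 =746
r75=1001011 pc4: +16 =762
r76=1001100 pc3: +8 =770
r77=1001101 pc4: +16 =786
r78=1001110 pc4: +16 =802
r79=1001111 pc5: +32 =834
r80=1010000 pc2: +4 =838
r81=1010001 pc3: +8 =846
r82=1010010 pc3: +8 =854
r83=1010011 pc4: +16 =870
r84=1010100 pc3: +8 =878
r85=1010101 pc4: +16 =894
r86=1010110 pc4: +16 =910
r87=1010111 pc5: +32 =942
r88=1011000 pc3: +8 =950
r89=1011001 pc4: +16 =966
r90=1011010 pc4: +16 =982
r91=1011011 pc5: +32 =1014
r92=1011100 pc4: +16 =1030
r93=1011101 pc5: +32 =1062
r94=1011110 pc5: +32 =1094
r95=1011111 pc6: +64 =1158
r96=1100000 pc2: +4 =1162
r97=1100001 pc3: +8 =1170
r98=1100010 pc3: +8 =1178
r99=1100011 pc4: +16 =1194
r100=1100100 pc3: +8 =1202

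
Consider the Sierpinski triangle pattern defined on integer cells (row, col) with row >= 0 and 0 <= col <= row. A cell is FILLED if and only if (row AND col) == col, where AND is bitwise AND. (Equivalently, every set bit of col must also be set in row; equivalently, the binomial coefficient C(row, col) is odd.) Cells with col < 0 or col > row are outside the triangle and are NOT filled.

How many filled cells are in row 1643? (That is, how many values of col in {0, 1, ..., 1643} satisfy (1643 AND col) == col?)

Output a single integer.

1643 in binary = 11001101011
popcount(1643) = number of 1-bits in 11001101011 = 7
A col c satisfies (1643 AND c) == c iff every set bit of c is also set in 1643; each of the 7 set bits of 1643 can independently be on or off in c.
count = 2^7 = 128

Answer: 128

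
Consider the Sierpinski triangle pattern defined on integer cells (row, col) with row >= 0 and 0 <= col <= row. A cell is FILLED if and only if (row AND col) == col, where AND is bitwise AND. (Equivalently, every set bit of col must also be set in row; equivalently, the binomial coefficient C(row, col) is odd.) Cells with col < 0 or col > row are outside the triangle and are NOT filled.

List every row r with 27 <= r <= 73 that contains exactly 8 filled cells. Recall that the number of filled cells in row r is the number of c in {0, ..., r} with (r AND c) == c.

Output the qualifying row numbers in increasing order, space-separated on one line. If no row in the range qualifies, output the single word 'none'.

Row r has 2^popcount(r) filled cells, so we need popcount(r) = log2(8) = 3.
Scan r = 27..73 and keep those with exactly 3 one-bits:
r=27=11011 popcount=4 -> skip
r=28=11100 popcount=3 -> KEEP
r=29=11101 popcount=4 -> skip
r=30=11110 popcount=4 -> skip
r=31=11111 popcount=5 -> skip
r=32=100000 popcount=1 -> skip
r=33=100001 popcount=2 -> skip
r=34=100010 popcount=2 -> skip
r=35=100011 popcount=3 -> KEEP
r=36=100100 popcount=2 -> skip
r=37=100101 popcount=3 -> KEEP
r=38=100110 popcount=3 -> KEEP
r=39=100111 popcount=4 -> skip
r=40=101000 popcount=2 -> skip
r=41=101001 popcount=3 -> KEEP
r=42=101010 popcount=3 -> KEEP
r=43=101011 popcount=4 -> skip
r=44=101100 popcount=3 -> KEEP
r=45=101101 popcount=4 -> skip
r=46=101110 popcount=4 -> skip
r=47=101111 popcount=5 -> skip
r=48=110000 popcount=2 -> skip
r=49=110001 popcount=3 -> KEEP
r=50=110010 popcount=3 -> KEEP
r=51=110011 popcount=4 -> skip
r=52=110100 popcount=3 -> KEEP
r=53=110101 popcount=4 -> skip
r=54=110110 popcount=4 -> skip
r=55=110111 popcount=5 -> skip
r=56=111000 popcount=3 -> KEEP
r=57=111001 popcount=4 -> skip
r=58=111010 popcount=4 -> skip
r=59=111011 popcount=5 -> skip
r=60=111100 popcount=4 -> skip
r=61=111101 popcount=5 -> skip
r=62=111110 popcount=5 -> skip
r=63=111111 popcount=6 -> skip
r=64=1000000 popcount=1 -> skip
r=65=1000001 popcount=2 -> skip
r=66=1000010 popcount=2 -> skip
r=67=1000011 popcount=3 -> KEEP
r=68=1000100 popcount=2 -> skip
r=69=1000101 popcount=3 -> KEEP
r=70=1000110 popcount=3 -> KEEP
r=71=1000111 popcount=4 -> skip
r=72=1001000 popcount=2 -> skip
r=73=1001001 popcount=3 -> KEEP
Kept rows: 28 35 37 38 41 42 44 49 50 52 56 67 69 70 73

Answer: 28 35 37 38 41 42 44 49 50 52 56 67 69 70 73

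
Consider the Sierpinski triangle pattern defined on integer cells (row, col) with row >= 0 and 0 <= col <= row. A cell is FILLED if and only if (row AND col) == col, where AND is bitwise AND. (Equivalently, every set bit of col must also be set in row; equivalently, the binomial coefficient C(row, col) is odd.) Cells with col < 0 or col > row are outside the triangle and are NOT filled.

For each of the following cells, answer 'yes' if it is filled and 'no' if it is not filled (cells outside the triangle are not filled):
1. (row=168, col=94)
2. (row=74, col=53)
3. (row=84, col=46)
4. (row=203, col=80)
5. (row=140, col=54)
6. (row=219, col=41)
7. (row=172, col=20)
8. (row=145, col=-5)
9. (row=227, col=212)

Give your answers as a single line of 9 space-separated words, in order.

(168,94): row=0b10101000, col=0b1011110, row AND col = 0b1000 = 8; 8 != 94 -> empty
(74,53): row=0b1001010, col=0b110101, row AND col = 0b0 = 0; 0 != 53 -> empty
(84,46): row=0b1010100, col=0b101110, row AND col = 0b100 = 4; 4 != 46 -> empty
(203,80): row=0b11001011, col=0b1010000, row AND col = 0b1000000 = 64; 64 != 80 -> empty
(140,54): row=0b10001100, col=0b110110, row AND col = 0b100 = 4; 4 != 54 -> empty
(219,41): row=0b11011011, col=0b101001, row AND col = 0b1001 = 9; 9 != 41 -> empty
(172,20): row=0b10101100, col=0b10100, row AND col = 0b100 = 4; 4 != 20 -> empty
(145,-5): col outside [0, 145] -> not filled
(227,212): row=0b11100011, col=0b11010100, row AND col = 0b11000000 = 192; 192 != 212 -> empty

Answer: no no no no no no no no no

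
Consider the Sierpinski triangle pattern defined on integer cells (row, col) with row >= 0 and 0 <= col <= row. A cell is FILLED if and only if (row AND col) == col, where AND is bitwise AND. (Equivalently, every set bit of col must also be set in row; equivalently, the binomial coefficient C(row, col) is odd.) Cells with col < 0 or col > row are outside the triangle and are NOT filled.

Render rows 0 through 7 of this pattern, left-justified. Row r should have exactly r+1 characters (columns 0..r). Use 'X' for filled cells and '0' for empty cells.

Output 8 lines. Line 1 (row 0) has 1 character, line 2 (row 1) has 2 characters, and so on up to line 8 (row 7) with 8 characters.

r0=0: X
r1=1: XX
r2=10: X0X
r3=11: XXXX
r4=100: X000X
r5=101: XX00XX
r6=110: X0X0X0X
r7=111: XXXXXXXX

Answer: X
XX
X0X
XXXX
X000X
XX00XX
X0X0X0X
XXXXXXXX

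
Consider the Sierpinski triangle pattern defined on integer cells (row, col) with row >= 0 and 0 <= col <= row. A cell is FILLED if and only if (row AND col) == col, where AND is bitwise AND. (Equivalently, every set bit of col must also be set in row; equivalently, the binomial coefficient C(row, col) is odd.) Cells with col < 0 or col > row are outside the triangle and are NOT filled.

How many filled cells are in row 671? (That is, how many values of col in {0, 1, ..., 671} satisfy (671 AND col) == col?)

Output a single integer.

671 in binary = 1010011111
popcount(671) = number of 1-bits in 1010011111 = 7
A col c satisfies (671 AND c) == c iff every set bit of c is also set in 671; each of the 7 set bits of 671 can independently be on or off in c.
count = 2^7 = 128

Answer: 128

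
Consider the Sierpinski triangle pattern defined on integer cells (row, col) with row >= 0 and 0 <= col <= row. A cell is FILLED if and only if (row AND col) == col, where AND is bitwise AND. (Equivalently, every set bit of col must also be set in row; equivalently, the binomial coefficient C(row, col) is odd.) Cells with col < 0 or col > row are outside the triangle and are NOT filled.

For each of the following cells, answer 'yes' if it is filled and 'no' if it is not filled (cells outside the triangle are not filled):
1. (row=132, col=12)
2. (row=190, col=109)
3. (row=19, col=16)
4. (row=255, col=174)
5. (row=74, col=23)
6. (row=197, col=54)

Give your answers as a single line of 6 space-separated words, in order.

(132,12): row=0b10000100, col=0b1100, row AND col = 0b100 = 4; 4 != 12 -> empty
(190,109): row=0b10111110, col=0b1101101, row AND col = 0b101100 = 44; 44 != 109 -> empty
(19,16): row=0b10011, col=0b10000, row AND col = 0b10000 = 16; 16 == 16 -> filled
(255,174): row=0b11111111, col=0b10101110, row AND col = 0b10101110 = 174; 174 == 174 -> filled
(74,23): row=0b1001010, col=0b10111, row AND col = 0b10 = 2; 2 != 23 -> empty
(197,54): row=0b11000101, col=0b110110, row AND col = 0b100 = 4; 4 != 54 -> empty

Answer: no no yes yes no no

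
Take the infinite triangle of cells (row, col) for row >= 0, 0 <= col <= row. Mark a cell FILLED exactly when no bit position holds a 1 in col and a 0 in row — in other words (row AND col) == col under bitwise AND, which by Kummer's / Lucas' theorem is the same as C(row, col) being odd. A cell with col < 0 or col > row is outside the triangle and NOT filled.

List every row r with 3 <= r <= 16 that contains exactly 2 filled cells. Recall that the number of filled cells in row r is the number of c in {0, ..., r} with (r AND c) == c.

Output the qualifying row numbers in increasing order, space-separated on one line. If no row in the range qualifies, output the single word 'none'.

Row r has 2^popcount(r) filled cells, so we need popcount(r) = log2(2) = 1.
Scan r = 3..16 and keep those with exactly 1 one-bits:
r=3=11 popcount=2 -> skip
r=4=100 popcount=1 -> KEEP
r=5=101 popcount=2 -> skip
r=6=110 popcount=2 -> skip
r=7=111 popcount=3 -> skip
r=8=1000 popcount=1 -> KEEP
r=9=1001 popcount=2 -> skip
r=10=1010 popcount=2 -> skip
r=11=1011 popcount=3 -> skip
r=12=1100 popcount=2 -> skip
r=13=1101 popcount=3 -> skip
r=14=1110 popcount=3 -> skip
r=15=1111 popcount=4 -> skip
r=16=10000 popcount=1 -> KEEP
Kept rows: 4 8 16

Answer: 4 8 16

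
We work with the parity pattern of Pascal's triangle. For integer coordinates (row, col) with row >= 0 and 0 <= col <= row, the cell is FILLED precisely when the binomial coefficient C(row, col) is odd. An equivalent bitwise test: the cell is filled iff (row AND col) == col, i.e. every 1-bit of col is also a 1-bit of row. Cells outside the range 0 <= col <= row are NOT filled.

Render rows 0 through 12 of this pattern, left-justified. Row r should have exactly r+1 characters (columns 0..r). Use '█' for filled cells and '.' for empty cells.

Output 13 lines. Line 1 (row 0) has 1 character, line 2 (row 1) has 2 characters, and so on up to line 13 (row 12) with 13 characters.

r0=0: █
r1=1: ██
r2=10: █.█
r3=11: ████
r4=100: █...█
r5=101: ██..██
r6=110: █.█.█.█
r7=111: ████████
r8=1000: █.......█
r9=1001: ██......██
r10=1010: █.█.....█.█
r11=1011: ████....████
r12=1100: █...█...█...█

Answer: █
██
█.█
████
█...█
██..██
█.█.█.█
████████
█.......█
██......██
█.█.....█.█
████....████
█...█...█...█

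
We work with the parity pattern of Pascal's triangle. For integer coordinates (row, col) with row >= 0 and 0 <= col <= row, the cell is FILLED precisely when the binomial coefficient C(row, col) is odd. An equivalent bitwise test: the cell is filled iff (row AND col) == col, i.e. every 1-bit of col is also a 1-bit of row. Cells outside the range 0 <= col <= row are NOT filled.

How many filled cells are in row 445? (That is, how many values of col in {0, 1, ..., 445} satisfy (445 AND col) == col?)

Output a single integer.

Answer: 128

Derivation:
445 in binary = 110111101
popcount(445) = number of 1-bits in 110111101 = 7
A col c satisfies (445 AND c) == c iff every set bit of c is also set in 445; each of the 7 set bits of 445 can independently be on or off in c.
count = 2^7 = 128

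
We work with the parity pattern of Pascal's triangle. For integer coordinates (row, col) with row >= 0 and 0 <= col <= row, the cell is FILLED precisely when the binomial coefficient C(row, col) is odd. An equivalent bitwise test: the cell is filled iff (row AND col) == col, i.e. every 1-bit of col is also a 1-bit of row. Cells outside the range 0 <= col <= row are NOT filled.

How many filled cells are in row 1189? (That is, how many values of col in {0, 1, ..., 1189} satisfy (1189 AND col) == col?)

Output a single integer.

Answer: 32

Derivation:
1189 in binary = 10010100101
popcount(1189) = number of 1-bits in 10010100101 = 5
A col c satisfies (1189 AND c) == c iff every set bit of c is also set in 1189; each of the 5 set bits of 1189 can independently be on or off in c.
count = 2^5 = 32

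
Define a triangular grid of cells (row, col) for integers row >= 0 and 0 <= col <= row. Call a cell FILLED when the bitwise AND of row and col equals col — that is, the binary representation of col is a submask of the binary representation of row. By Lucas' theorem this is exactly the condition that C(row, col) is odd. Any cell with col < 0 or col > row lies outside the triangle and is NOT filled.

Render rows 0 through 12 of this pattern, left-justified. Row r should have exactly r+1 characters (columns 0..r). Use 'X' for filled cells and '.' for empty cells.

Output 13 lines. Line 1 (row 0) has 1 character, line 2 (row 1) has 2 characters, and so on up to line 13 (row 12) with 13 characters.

r0=0: X
r1=1: XX
r2=10: X.X
r3=11: XXXX
r4=100: X...X
r5=101: XX..XX
r6=110: X.X.X.X
r7=111: XXXXXXXX
r8=1000: X.......X
r9=1001: XX......XX
r10=1010: X.X.....X.X
r11=1011: XXXX....XXXX
r12=1100: X...X...X...X

Answer: X
XX
X.X
XXXX
X...X
XX..XX
X.X.X.X
XXXXXXXX
X.......X
XX......XX
X.X.....X.X
XXXX....XXXX
X...X...X...X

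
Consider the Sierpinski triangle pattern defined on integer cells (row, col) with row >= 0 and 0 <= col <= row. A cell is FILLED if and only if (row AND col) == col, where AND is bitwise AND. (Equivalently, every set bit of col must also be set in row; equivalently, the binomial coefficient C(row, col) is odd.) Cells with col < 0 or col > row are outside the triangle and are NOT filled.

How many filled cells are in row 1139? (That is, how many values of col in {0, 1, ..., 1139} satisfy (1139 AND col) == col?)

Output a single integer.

Answer: 64

Derivation:
1139 in binary = 10001110011
popcount(1139) = number of 1-bits in 10001110011 = 6
A col c satisfies (1139 AND c) == c iff every set bit of c is also set in 1139; each of the 6 set bits of 1139 can independently be on or off in c.
count = 2^6 = 64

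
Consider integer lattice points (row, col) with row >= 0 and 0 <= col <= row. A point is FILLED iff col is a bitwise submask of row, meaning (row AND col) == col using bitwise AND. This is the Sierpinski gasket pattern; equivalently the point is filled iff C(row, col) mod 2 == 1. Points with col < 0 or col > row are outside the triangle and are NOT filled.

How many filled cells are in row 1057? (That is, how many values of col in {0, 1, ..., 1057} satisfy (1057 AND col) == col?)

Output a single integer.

Answer: 8

Derivation:
1057 in binary = 10000100001
popcount(1057) = number of 1-bits in 10000100001 = 3
A col c satisfies (1057 AND c) == c iff every set bit of c is also set in 1057; each of the 3 set bits of 1057 can independently be on or off in c.
count = 2^3 = 8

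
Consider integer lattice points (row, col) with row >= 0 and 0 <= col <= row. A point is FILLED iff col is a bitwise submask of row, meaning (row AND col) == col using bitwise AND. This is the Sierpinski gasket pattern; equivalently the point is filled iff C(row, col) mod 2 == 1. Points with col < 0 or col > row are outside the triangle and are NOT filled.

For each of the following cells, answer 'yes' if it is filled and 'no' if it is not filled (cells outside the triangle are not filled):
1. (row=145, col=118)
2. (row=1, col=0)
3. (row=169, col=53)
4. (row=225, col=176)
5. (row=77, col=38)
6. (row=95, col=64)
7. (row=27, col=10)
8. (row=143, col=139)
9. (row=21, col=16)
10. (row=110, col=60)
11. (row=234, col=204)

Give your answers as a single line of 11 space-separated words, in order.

Answer: no yes no no no yes yes yes yes no no

Derivation:
(145,118): row=0b10010001, col=0b1110110, row AND col = 0b10000 = 16; 16 != 118 -> empty
(1,0): row=0b1, col=0b0, row AND col = 0b0 = 0; 0 == 0 -> filled
(169,53): row=0b10101001, col=0b110101, row AND col = 0b100001 = 33; 33 != 53 -> empty
(225,176): row=0b11100001, col=0b10110000, row AND col = 0b10100000 = 160; 160 != 176 -> empty
(77,38): row=0b1001101, col=0b100110, row AND col = 0b100 = 4; 4 != 38 -> empty
(95,64): row=0b1011111, col=0b1000000, row AND col = 0b1000000 = 64; 64 == 64 -> filled
(27,10): row=0b11011, col=0b1010, row AND col = 0b1010 = 10; 10 == 10 -> filled
(143,139): row=0b10001111, col=0b10001011, row AND col = 0b10001011 = 139; 139 == 139 -> filled
(21,16): row=0b10101, col=0b10000, row AND col = 0b10000 = 16; 16 == 16 -> filled
(110,60): row=0b1101110, col=0b111100, row AND col = 0b101100 = 44; 44 != 60 -> empty
(234,204): row=0b11101010, col=0b11001100, row AND col = 0b11001000 = 200; 200 != 204 -> empty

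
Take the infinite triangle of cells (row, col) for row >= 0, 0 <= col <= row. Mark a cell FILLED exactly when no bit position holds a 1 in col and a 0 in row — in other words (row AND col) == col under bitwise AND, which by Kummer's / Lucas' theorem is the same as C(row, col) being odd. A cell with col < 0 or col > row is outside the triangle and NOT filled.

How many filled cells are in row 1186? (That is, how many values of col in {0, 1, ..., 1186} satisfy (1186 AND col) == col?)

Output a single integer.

1186 in binary = 10010100010
popcount(1186) = number of 1-bits in 10010100010 = 4
A col c satisfies (1186 AND c) == c iff every set bit of c is also set in 1186; each of the 4 set bits of 1186 can independently be on or off in c.
count = 2^4 = 16

Answer: 16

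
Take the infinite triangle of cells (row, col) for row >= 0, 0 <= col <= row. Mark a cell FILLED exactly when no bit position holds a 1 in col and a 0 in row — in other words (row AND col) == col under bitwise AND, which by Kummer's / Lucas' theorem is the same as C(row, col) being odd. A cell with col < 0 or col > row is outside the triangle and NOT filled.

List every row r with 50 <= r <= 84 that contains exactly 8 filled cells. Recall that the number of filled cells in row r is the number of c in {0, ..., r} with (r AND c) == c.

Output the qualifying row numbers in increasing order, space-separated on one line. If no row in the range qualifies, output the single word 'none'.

Answer: 50 52 56 67 69 70 73 74 76 81 82 84

Derivation:
Row r has 2^popcount(r) filled cells, so we need popcount(r) = log2(8) = 3.
Scan r = 50..84 and keep those with exactly 3 one-bits:
r=50=110010 popcount=3 -> KEEP
r=51=110011 popcount=4 -> skip
r=52=110100 popcount=3 -> KEEP
r=53=110101 popcount=4 -> skip
r=54=110110 popcount=4 -> skip
r=55=110111 popcount=5 -> skip
r=56=111000 popcount=3 -> KEEP
r=57=111001 popcount=4 -> skip
r=58=111010 popcount=4 -> skip
r=59=111011 popcount=5 -> skip
r=60=111100 popcount=4 -> skip
r=61=111101 popcount=5 -> skip
r=62=111110 popcount=5 -> skip
r=63=111111 popcount=6 -> skip
r=64=1000000 popcount=1 -> skip
r=65=1000001 popcount=2 -> skip
r=66=1000010 popcount=2 -> skip
r=67=1000011 popcount=3 -> KEEP
r=68=1000100 popcount=2 -> skip
r=69=1000101 popcount=3 -> KEEP
r=70=1000110 popcount=3 -> KEEP
r=71=1000111 popcount=4 -> skip
r=72=1001000 popcount=2 -> skip
r=73=1001001 popcount=3 -> KEEP
r=74=1001010 popcount=3 -> KEEP
r=75=1001011 popcount=4 -> skip
r=76=1001100 popcount=3 -> KEEP
r=77=1001101 popcount=4 -> skip
r=78=1001110 popcount=4 -> skip
r=79=1001111 popcount=5 -> skip
r=80=1010000 popcount=2 -> skip
r=81=1010001 popcount=3 -> KEEP
r=82=1010010 popcount=3 -> KEEP
r=83=1010011 popcount=4 -> skip
r=84=1010100 popcount=3 -> KEEP
Kept rows: 50 52 56 67 69 70 73 74 76 81 82 84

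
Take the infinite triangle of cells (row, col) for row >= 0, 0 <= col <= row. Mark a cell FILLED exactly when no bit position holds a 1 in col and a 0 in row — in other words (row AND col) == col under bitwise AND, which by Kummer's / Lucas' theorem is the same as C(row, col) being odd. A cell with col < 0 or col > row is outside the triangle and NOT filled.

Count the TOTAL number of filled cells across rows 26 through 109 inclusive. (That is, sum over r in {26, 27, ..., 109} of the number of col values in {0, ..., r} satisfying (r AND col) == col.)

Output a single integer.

Answer: 1296

Derivation:
r26=11010 pc3: +8 =8
r27=11011 pc4: +16 =24
r28=11100 pc3: +8 =32
r29=11101 pc4: +16 =48
r30=11110 pc4: +16 =64
r31=11111 pc5: +32 =96
r32=100000 pc1: +2 =98
r33=100001 pc2: +4 =102
r34=100010 pc2: +4 =106
r35=100011 pc3: +8 =114
r36=100100 pc2: +4 =118
r37=100101 pc3: +8 =126
r38=100110 pc3: +8 =134
r39=100111 pc4: +16 =150
r40=101000 pc2: +4 =154
r41=101001 pc3: +8 =162
r42=101010 pc3: +8 =170
r43=101011 pc4: +16 =186
r44=101100 pc3: +8 =194
r45=101101 pc4: +16 =210
r46=101110 pc4: +16 =226
r47=101111 pc5: +32 =258
r48=110000 pc2: +4 =262
r49=110001 pc3: +8 =270
r50=110010 pc3: +8 =278
r51=110011 pc4: +16 =294
r52=110100 pc3: +8 =302
r53=110101 pc4: +16 =318
r54=110110 pc4: +16 =334
r55=110111 pc5: +32 =366
r56=111000 pc3: +8 =374
r57=111001 pc4: +16 =390
r58=111010 pc4: +16 =406
r59=111011 pc5: +32 =438
r60=111100 pc4: +16 =454
r61=111101 pc5: +32 =486
r62=111110 pc5: +32 =518
r63=111111 pc6: +64 =582
r64=1000000 pc1: +2 =584
r65=1000001 pc2: +4 =588
r66=1000010 pc2: +4 =592
r67=1000011 pc3: +8 =600
r68=1000100 pc2: +4 =604
r69=1000101 pc3: +8 =612
r70=1000110 pc3: +8 =620
r71=1000111 pc4: +16 =636
r72=1001000 pc2: +4 =640
r73=1001001 pc3: +8 =648
r74=1001010 pc3: +8 =656
r75=1001011 pc4: +16 =672
r76=1001100 pc3: +8 =680
r77=1001101 pc4: +16 =696
r78=1001110 pc4: +16 =712
r79=1001111 pc5: +32 =744
r80=1010000 pc2: +4 =748
r81=1010001 pc3: +8 =756
r82=1010010 pc3: +8 =764
r83=1010011 pc4: +16 =780
r84=1010100 pc3: +8 =788
r85=1010101 pc4: +16 =804
r86=1010110 pc4: +16 =820
r87=1010111 pc5: +32 =852
r88=1011000 pc3: +8 =860
r89=1011001 pc4: +16 =876
r90=1011010 pc4: +16 =892
r91=1011011 pc5: +32 =924
r92=1011100 pc4: +16 =940
r93=1011101 pc5: +32 =972
r94=1011110 pc5: +32 =1004
r95=1011111 pc6: +64 =1068
r96=1100000 pc2: +4 =1072
r97=1100001 pc3: +8 =1080
r98=1100010 pc3: +8 =1088
r99=1100011 pc4: +16 =1104
r100=1100100 pc3: +8 =1112
r101=1100101 pc4: +16 =1128
r102=1100110 pc4: +16 =1144
r103=1100111 pc5: +32 =1176
r104=1101000 pc3: +8 =1184
r105=1101001 pc4: +16 =1200
r106=1101010 pc4: +16 =1216
r107=1101011 pc5: +32 =1248
r108=1101100 pc4: +16 =1264
r109=1101101 pc5: +32 =1296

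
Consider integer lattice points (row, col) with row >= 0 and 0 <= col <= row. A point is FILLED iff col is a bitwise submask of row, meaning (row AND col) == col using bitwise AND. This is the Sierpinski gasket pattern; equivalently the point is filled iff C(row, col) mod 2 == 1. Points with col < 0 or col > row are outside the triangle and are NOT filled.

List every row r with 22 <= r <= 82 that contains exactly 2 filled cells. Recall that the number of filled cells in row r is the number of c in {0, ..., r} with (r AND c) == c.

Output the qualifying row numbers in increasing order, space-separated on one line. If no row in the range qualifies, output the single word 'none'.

Row r has 2^popcount(r) filled cells, so we need popcount(r) = log2(2) = 1.
Scan r = 22..82 and keep those with exactly 1 one-bits:
r=22=10110 popcount=3 -> skip
r=23=10111 popcount=4 -> skip
r=24=11000 popcount=2 -> skip
r=25=11001 popcount=3 -> skip
r=26=11010 popcount=3 -> skip
r=27=11011 popcount=4 -> skip
r=28=11100 popcount=3 -> skip
r=29=11101 popcount=4 -> skip
r=30=11110 popcount=4 -> skip
r=31=11111 popcount=5 -> skip
r=32=100000 popcount=1 -> KEEP
r=33=100001 popcount=2 -> skip
r=34=100010 popcount=2 -> skip
r=35=100011 popcount=3 -> skip
r=36=100100 popcount=2 -> skip
r=37=100101 popcount=3 -> skip
r=38=100110 popcount=3 -> skip
r=39=100111 popcount=4 -> skip
r=40=101000 popcount=2 -> skip
r=41=101001 popcount=3 -> skip
r=42=101010 popcount=3 -> skip
r=43=101011 popcount=4 -> skip
r=44=101100 popcount=3 -> skip
r=45=101101 popcount=4 -> skip
r=46=101110 popcount=4 -> skip
r=47=101111 popcount=5 -> skip
r=48=110000 popcount=2 -> skip
r=49=110001 popcount=3 -> skip
r=50=110010 popcount=3 -> skip
r=51=110011 popcount=4 -> skip
r=52=110100 popcount=3 -> skip
r=53=110101 popcount=4 -> skip
r=54=110110 popcount=4 -> skip
r=55=110111 popcount=5 -> skip
r=56=111000 popcount=3 -> skip
r=57=111001 popcount=4 -> skip
r=58=111010 popcount=4 -> skip
r=59=111011 popcount=5 -> skip
r=60=111100 popcount=4 -> skip
r=61=111101 popcount=5 -> skip
r=62=111110 popcount=5 -> skip
r=63=111111 popcount=6 -> skip
r=64=1000000 popcount=1 -> KEEP
r=65=1000001 popcount=2 -> skip
r=66=1000010 popcount=2 -> skip
r=67=1000011 popcount=3 -> skip
r=68=1000100 popcount=2 -> skip
r=69=1000101 popcount=3 -> skip
r=70=1000110 popcount=3 -> skip
r=71=1000111 popcount=4 -> skip
r=72=1001000 popcount=2 -> skip
r=73=1001001 popcount=3 -> skip
r=74=1001010 popcount=3 -> skip
r=75=1001011 popcount=4 -> skip
r=76=1001100 popcount=3 -> skip
r=77=1001101 popcount=4 -> skip
r=78=1001110 popcount=4 -> skip
r=79=1001111 popcount=5 -> skip
r=80=1010000 popcount=2 -> skip
r=81=1010001 popcount=3 -> skip
r=82=1010010 popcount=3 -> skip
Kept rows: 32 64

Answer: 32 64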